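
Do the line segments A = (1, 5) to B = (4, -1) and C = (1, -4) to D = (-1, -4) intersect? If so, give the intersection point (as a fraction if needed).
No (intersection of containing lines falls outside at least one segment)

Parametrize and solve: t = 3/2, s = -9/4. At least one of these is outside [0, 1], so the segments do not intersect.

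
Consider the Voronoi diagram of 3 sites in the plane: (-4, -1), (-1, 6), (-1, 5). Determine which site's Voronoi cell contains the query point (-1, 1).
Nearest site = (-4, -1)

The Voronoi cell of site s contains exactly those query points closer to s than to any other site. Compute squared distances from q = (-1, 1) to each site:
  (-4 − -1)² + (-1 − 1)² = 13
  (-1 − -1)² + (5 − 1)² = 16
  (-1 − -1)² + (6 − 1)² = 25
Minimum is attained by (-4, -1), so q lies in its Voronoi cell.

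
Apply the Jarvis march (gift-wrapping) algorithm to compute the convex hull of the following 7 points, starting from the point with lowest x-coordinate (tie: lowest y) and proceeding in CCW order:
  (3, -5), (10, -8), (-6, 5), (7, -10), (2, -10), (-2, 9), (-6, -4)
Hull (CCW) = [(-6, -4), (2, -10), (7, -10), (10, -8), (-2, 9), (-6, 5)]

Jarvis march: at each step, from the current hull vertex p, select the next vertex q as the point such that every other point lies strictly to the left of (or on) the directed line p → q. (Equivalently: for every other point r, the cross product (q − p) × (r − p) ≥ 0.)
Starting point (lowest x, tie lowest y): (-6, -4). Wrap until returning to start. Resulting hull: (-6, -4), (2, -10), (7, -10), (10, -8), (-2, 9), (-6, 5).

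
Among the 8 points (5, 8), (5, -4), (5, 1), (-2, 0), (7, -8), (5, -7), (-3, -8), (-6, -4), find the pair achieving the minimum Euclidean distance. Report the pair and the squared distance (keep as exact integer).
Pair = ((7, -8), (5, -7)); squared distance = 5

Compute all C(8, 2) = 28 pairwise squared distances (x_i − x_j)² + (y_i − y_j)². The minimum is 5, attained by the pair ((7, -8), (5, -7)).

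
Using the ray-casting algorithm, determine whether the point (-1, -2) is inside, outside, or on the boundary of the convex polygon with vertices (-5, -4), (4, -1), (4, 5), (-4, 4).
The point (-1, -2) lies strictly inside the polygon

Cast a horizontal ray to the right from the query point and count how many polygon edges it crosses (each edge strictly once or zero times, handled with the usual half-open convention). 
Parity of crossings → odd ⇒ inside.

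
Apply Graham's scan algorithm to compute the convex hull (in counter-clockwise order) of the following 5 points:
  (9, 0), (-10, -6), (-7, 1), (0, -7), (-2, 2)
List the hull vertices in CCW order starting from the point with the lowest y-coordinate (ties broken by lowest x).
Hull (CCW) = [(0, -7), (9, 0), (-2, 2), (-7, 1), (-10, -6)]

Graham scan procedure:
  1. Find the pivot p₀ = point with lowest y (tie → lowest x): (0, -7).
  2. Sort the remaining points by polar angle around p₀.
  3. Walk through sorted points, maintaining a stack; pop the top while the last three entries make a non-left turn (cross product ≤ 0).
  4. Final stack is the convex hull in CCW order: (0, -7), (9, 0), (-2, 2), (-7, 1), (-10, -6).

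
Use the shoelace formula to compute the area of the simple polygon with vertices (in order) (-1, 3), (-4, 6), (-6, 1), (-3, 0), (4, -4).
Area = 61/2

Shoelace formula: Area = (1/2) |Σ_i (x_i · y_{i+1} − x_{i+1} · y_i)| (indices mod n). Compute each cross term:
  (-1)(6) − (-4)(3) = 6
  (-4)(1) − (-6)(6) = 32
  (-6)(0) − (-3)(1) = 3
  (-3)(-4) − (4)(0) = 12
  (4)(3) − (-1)(-4) = 8
Sum = 61, so (signed) Area = 61/2 = 61/2, |Area| = 61/2.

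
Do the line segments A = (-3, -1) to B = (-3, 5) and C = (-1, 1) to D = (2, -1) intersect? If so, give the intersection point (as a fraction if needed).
No (intersection of containing lines falls outside at least one segment)

Parametrize and solve: t = 5/9, s = -2/3. At least one of these is outside [0, 1], so the segments do not intersect.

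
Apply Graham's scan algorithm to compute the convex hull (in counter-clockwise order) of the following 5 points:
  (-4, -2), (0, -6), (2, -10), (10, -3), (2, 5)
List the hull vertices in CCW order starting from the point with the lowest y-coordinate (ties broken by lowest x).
Hull (CCW) = [(2, -10), (10, -3), (2, 5), (-4, -2)]

Graham scan procedure:
  1. Find the pivot p₀ = point with lowest y (tie → lowest x): (2, -10).
  2. Sort the remaining points by polar angle around p₀.
  3. Walk through sorted points, maintaining a stack; pop the top while the last three entries make a non-left turn (cross product ≤ 0).
  4. Final stack is the convex hull in CCW order: (2, -10), (10, -3), (2, 5), (-4, -2).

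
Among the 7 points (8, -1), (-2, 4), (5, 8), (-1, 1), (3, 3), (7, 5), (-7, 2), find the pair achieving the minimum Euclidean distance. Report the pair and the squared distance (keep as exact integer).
Pair = ((-2, 4), (-1, 1)); squared distance = 10

Compute all C(7, 2) = 21 pairwise squared distances (x_i − x_j)² + (y_i − y_j)². The minimum is 10, attained by the pair ((-2, 4), (-1, 1)).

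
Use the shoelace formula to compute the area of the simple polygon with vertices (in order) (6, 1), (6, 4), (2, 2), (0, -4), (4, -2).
Area = 23

Shoelace formula: Area = (1/2) |Σ_i (x_i · y_{i+1} − x_{i+1} · y_i)| (indices mod n). Compute each cross term:
  (6)(4) − (6)(1) = 18
  (6)(2) − (2)(4) = 4
  (2)(-4) − (0)(2) = -8
  (0)(-2) − (4)(-4) = 16
  (4)(1) − (6)(-2) = 16
Sum = 46, so (signed) Area = 46/2 = 23, |Area| = 23.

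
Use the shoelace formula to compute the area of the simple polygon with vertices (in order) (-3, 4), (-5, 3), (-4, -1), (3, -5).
Area = 24

Shoelace formula: Area = (1/2) |Σ_i (x_i · y_{i+1} − x_{i+1} · y_i)| (indices mod n). Compute each cross term:
  (-3)(3) − (-5)(4) = 11
  (-5)(-1) − (-4)(3) = 17
  (-4)(-5) − (3)(-1) = 23
  (3)(4) − (-3)(-5) = -3
Sum = 48, so (signed) Area = 48/2 = 24, |Area| = 24.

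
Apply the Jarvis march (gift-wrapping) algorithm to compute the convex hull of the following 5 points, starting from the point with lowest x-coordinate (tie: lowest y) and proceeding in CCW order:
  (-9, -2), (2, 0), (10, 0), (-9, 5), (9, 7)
Hull (CCW) = [(-9, -2), (10, 0), (9, 7), (-9, 5)]

Jarvis march: at each step, from the current hull vertex p, select the next vertex q as the point such that every other point lies strictly to the left of (or on) the directed line p → q. (Equivalently: for every other point r, the cross product (q − p) × (r − p) ≥ 0.)
Starting point (lowest x, tie lowest y): (-9, -2). Wrap until returning to start. Resulting hull: (-9, -2), (10, 0), (9, 7), (-9, 5).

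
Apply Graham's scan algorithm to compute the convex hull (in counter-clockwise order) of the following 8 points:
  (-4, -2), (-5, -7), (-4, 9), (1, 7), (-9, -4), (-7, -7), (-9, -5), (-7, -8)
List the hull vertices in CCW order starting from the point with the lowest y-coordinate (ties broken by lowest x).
Hull (CCW) = [(-7, -8), (-5, -7), (1, 7), (-4, 9), (-9, -4), (-9, -5)]

Graham scan procedure:
  1. Find the pivot p₀ = point with lowest y (tie → lowest x): (-7, -8).
  2. Sort the remaining points by polar angle around p₀.
  3. Walk through sorted points, maintaining a stack; pop the top while the last three entries make a non-left turn (cross product ≤ 0).
  4. Final stack is the convex hull in CCW order: (-7, -8), (-5, -7), (1, 7), (-4, 9), (-9, -4), (-9, -5).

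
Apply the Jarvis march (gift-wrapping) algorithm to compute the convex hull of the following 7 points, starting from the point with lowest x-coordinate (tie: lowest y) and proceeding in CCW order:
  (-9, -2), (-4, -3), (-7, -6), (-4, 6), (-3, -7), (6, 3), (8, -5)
Hull (CCW) = [(-9, -2), (-7, -6), (-3, -7), (8, -5), (6, 3), (-4, 6)]

Jarvis march: at each step, from the current hull vertex p, select the next vertex q as the point such that every other point lies strictly to the left of (or on) the directed line p → q. (Equivalently: for every other point r, the cross product (q − p) × (r − p) ≥ 0.)
Starting point (lowest x, tie lowest y): (-9, -2). Wrap until returning to start. Resulting hull: (-9, -2), (-7, -6), (-3, -7), (8, -5), (6, 3), (-4, 6).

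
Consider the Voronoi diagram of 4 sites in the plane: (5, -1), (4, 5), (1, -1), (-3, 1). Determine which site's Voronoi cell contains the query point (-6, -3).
Nearest site = (-3, 1)

The Voronoi cell of site s contains exactly those query points closer to s than to any other site. Compute squared distances from q = (-6, -3) to each site:
  (-3 − -6)² + (1 − -3)² = 25
  (1 − -6)² + (-1 − -3)² = 53
  (5 − -6)² + (-1 − -3)² = 125
  (4 − -6)² + (5 − -3)² = 164
Minimum is attained by (-3, 1), so q lies in its Voronoi cell.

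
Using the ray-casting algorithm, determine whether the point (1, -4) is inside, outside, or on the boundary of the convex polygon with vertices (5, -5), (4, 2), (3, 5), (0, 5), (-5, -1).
The point (1, -4) lies strictly outside the polygon

Cast a horizontal ray to the right from the query point and count how many polygon edges it crosses (each edge strictly once or zero times, handled with the usual half-open convention). 
Parity of crossings → even ⇒ outside.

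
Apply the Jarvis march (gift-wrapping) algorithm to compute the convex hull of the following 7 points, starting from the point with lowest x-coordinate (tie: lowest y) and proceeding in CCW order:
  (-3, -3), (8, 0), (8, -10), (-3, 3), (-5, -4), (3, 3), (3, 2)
Hull (CCW) = [(-5, -4), (8, -10), (8, 0), (3, 3), (-3, 3)]

Jarvis march: at each step, from the current hull vertex p, select the next vertex q as the point such that every other point lies strictly to the left of (or on) the directed line p → q. (Equivalently: for every other point r, the cross product (q − p) × (r − p) ≥ 0.)
Starting point (lowest x, tie lowest y): (-5, -4). Wrap until returning to start. Resulting hull: (-5, -4), (8, -10), (8, 0), (3, 3), (-3, 3).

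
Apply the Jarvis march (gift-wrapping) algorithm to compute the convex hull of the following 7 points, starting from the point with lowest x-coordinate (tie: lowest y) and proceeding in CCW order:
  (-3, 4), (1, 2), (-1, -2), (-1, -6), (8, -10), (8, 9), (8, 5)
Hull (CCW) = [(-3, 4), (-1, -6), (8, -10), (8, 9)]

Jarvis march: at each step, from the current hull vertex p, select the next vertex q as the point such that every other point lies strictly to the left of (or on) the directed line p → q. (Equivalently: for every other point r, the cross product (q − p) × (r − p) ≥ 0.)
Starting point (lowest x, tie lowest y): (-3, 4). Wrap until returning to start. Resulting hull: (-3, 4), (-1, -6), (8, -10), (8, 9).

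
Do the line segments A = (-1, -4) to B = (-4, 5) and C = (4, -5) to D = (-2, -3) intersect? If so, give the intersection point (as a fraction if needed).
Yes; intersection at (-5/4, -13/4) (t = 1/12 on AB, s = 7/8 on CD)

Parametrize AB as A + t(B − A) = (-1 + -3 t, -4 + 9 t) and CD as C + s(D − C) = (4 + -6 s, -5 + 2 s). Solve the linear system for (t, s). Determinant = -48 ≠ 0, so a unique intersection of the containing lines exists. Solution: t = 1/12, s = 7/8 — both in [0, 1], so the segments cross. Intersection point: (-5/4, -13/4).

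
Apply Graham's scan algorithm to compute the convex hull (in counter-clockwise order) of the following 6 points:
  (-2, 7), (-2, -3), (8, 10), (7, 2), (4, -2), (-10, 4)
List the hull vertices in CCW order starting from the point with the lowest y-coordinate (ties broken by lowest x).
Hull (CCW) = [(-2, -3), (4, -2), (7, 2), (8, 10), (-2, 7), (-10, 4)]

Graham scan procedure:
  1. Find the pivot p₀ = point with lowest y (tie → lowest x): (-2, -3).
  2. Sort the remaining points by polar angle around p₀.
  3. Walk through sorted points, maintaining a stack; pop the top while the last three entries make a non-left turn (cross product ≤ 0).
  4. Final stack is the convex hull in CCW order: (-2, -3), (4, -2), (7, 2), (8, 10), (-2, 7), (-10, 4).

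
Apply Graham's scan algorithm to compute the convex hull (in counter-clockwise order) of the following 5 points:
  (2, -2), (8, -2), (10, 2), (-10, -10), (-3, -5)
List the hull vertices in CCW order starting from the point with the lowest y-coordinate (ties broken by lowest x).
Hull (CCW) = [(-10, -10), (8, -2), (10, 2), (2, -2), (-3, -5)]

Graham scan procedure:
  1. Find the pivot p₀ = point with lowest y (tie → lowest x): (-10, -10).
  2. Sort the remaining points by polar angle around p₀.
  3. Walk through sorted points, maintaining a stack; pop the top while the last three entries make a non-left turn (cross product ≤ 0).
  4. Final stack is the convex hull in CCW order: (-10, -10), (8, -2), (10, 2), (2, -2), (-3, -5).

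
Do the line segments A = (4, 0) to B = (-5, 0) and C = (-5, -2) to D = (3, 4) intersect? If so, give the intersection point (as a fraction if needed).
Yes; intersection at (-7/3, 0) (t = 19/27 on AB, s = 1/3 on CD)

Parametrize AB as A + t(B − A) = (4 + -9 t, 0 + 0 t) and CD as C + s(D − C) = (-5 + 8 s, -2 + 6 s). Solve the linear system for (t, s). Determinant = 54 ≠ 0, so a unique intersection of the containing lines exists. Solution: t = 19/27, s = 1/3 — both in [0, 1], so the segments cross. Intersection point: (-7/3, 0).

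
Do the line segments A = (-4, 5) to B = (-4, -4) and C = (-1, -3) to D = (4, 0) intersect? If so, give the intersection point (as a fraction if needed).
No (intersection of containing lines falls outside at least one segment)

Parametrize and solve: t = 49/45, s = -3/5. At least one of these is outside [0, 1], so the segments do not intersect.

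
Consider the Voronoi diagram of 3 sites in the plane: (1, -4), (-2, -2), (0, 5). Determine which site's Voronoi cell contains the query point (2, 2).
Nearest site = (0, 5)

The Voronoi cell of site s contains exactly those query points closer to s than to any other site. Compute squared distances from q = (2, 2) to each site:
  (0 − 2)² + (5 − 2)² = 13
  (-2 − 2)² + (-2 − 2)² = 32
  (1 − 2)² + (-4 − 2)² = 37
Minimum is attained by (0, 5), so q lies in its Voronoi cell.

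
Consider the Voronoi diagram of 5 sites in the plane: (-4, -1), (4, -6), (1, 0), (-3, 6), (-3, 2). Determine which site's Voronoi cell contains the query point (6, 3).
Nearest site = (1, 0)

The Voronoi cell of site s contains exactly those query points closer to s than to any other site. Compute squared distances from q = (6, 3) to each site:
  (1 − 6)² + (0 − 3)² = 34
  (-3 − 6)² + (2 − 3)² = 82
  (4 − 6)² + (-6 − 3)² = 85
  (-3 − 6)² + (6 − 3)² = 90
  (-4 − 6)² + (-1 − 3)² = 116
Minimum is attained by (1, 0), so q lies in its Voronoi cell.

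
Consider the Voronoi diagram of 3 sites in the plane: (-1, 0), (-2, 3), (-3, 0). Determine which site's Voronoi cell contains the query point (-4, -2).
Nearest site = (-3, 0)

The Voronoi cell of site s contains exactly those query points closer to s than to any other site. Compute squared distances from q = (-4, -2) to each site:
  (-3 − -4)² + (0 − -2)² = 5
  (-1 − -4)² + (0 − -2)² = 13
  (-2 − -4)² + (3 − -2)² = 29
Minimum is attained by (-3, 0), so q lies in its Voronoi cell.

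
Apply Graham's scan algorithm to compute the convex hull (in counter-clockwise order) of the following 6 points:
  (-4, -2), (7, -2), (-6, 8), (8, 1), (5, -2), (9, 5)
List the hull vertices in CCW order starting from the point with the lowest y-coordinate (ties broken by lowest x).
Hull (CCW) = [(-4, -2), (7, -2), (8, 1), (9, 5), (-6, 8)]

Graham scan procedure:
  1. Find the pivot p₀ = point with lowest y (tie → lowest x): (-4, -2).
  2. Sort the remaining points by polar angle around p₀.
  3. Walk through sorted points, maintaining a stack; pop the top while the last three entries make a non-left turn (cross product ≤ 0).
  4. Final stack is the convex hull in CCW order: (-4, -2), (7, -2), (8, 1), (9, 5), (-6, 8).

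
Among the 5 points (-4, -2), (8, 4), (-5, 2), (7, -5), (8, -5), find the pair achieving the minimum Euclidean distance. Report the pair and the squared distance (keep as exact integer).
Pair = ((7, -5), (8, -5)); squared distance = 1

Compute all C(5, 2) = 10 pairwise squared distances (x_i − x_j)² + (y_i − y_j)². The minimum is 1, attained by the pair ((7, -5), (8, -5)).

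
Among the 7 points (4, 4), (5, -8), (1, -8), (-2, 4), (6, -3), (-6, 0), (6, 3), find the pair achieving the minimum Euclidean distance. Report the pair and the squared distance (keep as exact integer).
Pair = ((4, 4), (6, 3)); squared distance = 5

Compute all C(7, 2) = 21 pairwise squared distances (x_i − x_j)² + (y_i − y_j)². The minimum is 5, attained by the pair ((4, 4), (6, 3)).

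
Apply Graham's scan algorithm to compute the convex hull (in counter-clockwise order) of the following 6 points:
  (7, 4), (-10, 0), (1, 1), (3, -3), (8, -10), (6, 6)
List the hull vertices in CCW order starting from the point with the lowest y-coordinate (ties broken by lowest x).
Hull (CCW) = [(8, -10), (7, 4), (6, 6), (-10, 0)]

Graham scan procedure:
  1. Find the pivot p₀ = point with lowest y (tie → lowest x): (8, -10).
  2. Sort the remaining points by polar angle around p₀.
  3. Walk through sorted points, maintaining a stack; pop the top while the last three entries make a non-left turn (cross product ≤ 0).
  4. Final stack is the convex hull in CCW order: (8, -10), (7, 4), (6, 6), (-10, 0).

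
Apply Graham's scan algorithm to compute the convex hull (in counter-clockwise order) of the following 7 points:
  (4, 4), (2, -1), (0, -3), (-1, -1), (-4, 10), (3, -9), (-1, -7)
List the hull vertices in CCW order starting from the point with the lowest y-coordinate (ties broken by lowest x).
Hull (CCW) = [(3, -9), (4, 4), (-4, 10), (-1, -7)]

Graham scan procedure:
  1. Find the pivot p₀ = point with lowest y (tie → lowest x): (3, -9).
  2. Sort the remaining points by polar angle around p₀.
  3. Walk through sorted points, maintaining a stack; pop the top while the last three entries make a non-left turn (cross product ≤ 0).
  4. Final stack is the convex hull in CCW order: (3, -9), (4, 4), (-4, 10), (-1, -7).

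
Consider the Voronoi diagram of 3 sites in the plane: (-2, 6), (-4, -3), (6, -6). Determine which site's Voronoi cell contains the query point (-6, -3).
Nearest site = (-4, -3)

The Voronoi cell of site s contains exactly those query points closer to s than to any other site. Compute squared distances from q = (-6, -3) to each site:
  (-4 − -6)² + (-3 − -3)² = 4
  (-2 − -6)² + (6 − -3)² = 97
  (6 − -6)² + (-6 − -3)² = 153
Minimum is attained by (-4, -3), so q lies in its Voronoi cell.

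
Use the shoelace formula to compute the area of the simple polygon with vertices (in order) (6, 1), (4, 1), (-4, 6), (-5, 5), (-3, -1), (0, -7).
Area = 123/2

Shoelace formula: Area = (1/2) |Σ_i (x_i · y_{i+1} − x_{i+1} · y_i)| (indices mod n). Compute each cross term:
  (6)(1) − (4)(1) = 2
  (4)(6) − (-4)(1) = 28
  (-4)(5) − (-5)(6) = 10
  (-5)(-1) − (-3)(5) = 20
  (-3)(-7) − (0)(-1) = 21
  (0)(1) − (6)(-7) = 42
Sum = 123, so (signed) Area = 123/2 = 123/2, |Area| = 123/2.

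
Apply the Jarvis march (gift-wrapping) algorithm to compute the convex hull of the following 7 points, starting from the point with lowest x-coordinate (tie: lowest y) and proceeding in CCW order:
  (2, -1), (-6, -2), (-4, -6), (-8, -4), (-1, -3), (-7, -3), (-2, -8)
Hull (CCW) = [(-8, -4), (-2, -8), (2, -1), (-6, -2)]

Jarvis march: at each step, from the current hull vertex p, select the next vertex q as the point such that every other point lies strictly to the left of (or on) the directed line p → q. (Equivalently: for every other point r, the cross product (q − p) × (r − p) ≥ 0.)
Starting point (lowest x, tie lowest y): (-8, -4). Wrap until returning to start. Resulting hull: (-8, -4), (-2, -8), (2, -1), (-6, -2).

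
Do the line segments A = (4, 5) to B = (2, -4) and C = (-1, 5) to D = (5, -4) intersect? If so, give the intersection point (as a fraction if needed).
Yes; intersection at (11/4, -5/8) (t = 5/8 on AB, s = 5/8 on CD)

Parametrize AB as A + t(B − A) = (4 + -2 t, 5 + -9 t) and CD as C + s(D − C) = (-1 + 6 s, 5 + -9 s). Solve the linear system for (t, s). Determinant = -72 ≠ 0, so a unique intersection of the containing lines exists. Solution: t = 5/8, s = 5/8 — both in [0, 1], so the segments cross. Intersection point: (11/4, -5/8).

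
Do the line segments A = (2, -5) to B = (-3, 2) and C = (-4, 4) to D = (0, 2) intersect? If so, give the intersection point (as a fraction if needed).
No (intersection of containing lines falls outside at least one segment)

Parametrize and solve: t = 4/3, s = -1/6. At least one of these is outside [0, 1], so the segments do not intersect.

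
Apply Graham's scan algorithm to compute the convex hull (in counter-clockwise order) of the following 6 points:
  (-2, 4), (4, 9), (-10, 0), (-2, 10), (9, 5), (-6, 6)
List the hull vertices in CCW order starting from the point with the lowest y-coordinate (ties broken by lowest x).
Hull (CCW) = [(-10, 0), (9, 5), (4, 9), (-2, 10), (-6, 6)]

Graham scan procedure:
  1. Find the pivot p₀ = point with lowest y (tie → lowest x): (-10, 0).
  2. Sort the remaining points by polar angle around p₀.
  3. Walk through sorted points, maintaining a stack; pop the top while the last three entries make a non-left turn (cross product ≤ 0).
  4. Final stack is the convex hull in CCW order: (-10, 0), (9, 5), (4, 9), (-2, 10), (-6, 6).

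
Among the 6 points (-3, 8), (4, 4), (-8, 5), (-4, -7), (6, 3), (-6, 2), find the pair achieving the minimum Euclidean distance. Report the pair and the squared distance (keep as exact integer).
Pair = ((4, 4), (6, 3)); squared distance = 5

Compute all C(6, 2) = 15 pairwise squared distances (x_i − x_j)² + (y_i − y_j)². The minimum is 5, attained by the pair ((4, 4), (6, 3)).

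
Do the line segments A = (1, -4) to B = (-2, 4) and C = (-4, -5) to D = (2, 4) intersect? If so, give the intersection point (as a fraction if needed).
Yes; intersection at (-14/25, 4/25) (t = 13/25 on AB, s = 43/75 on CD)

Parametrize AB as A + t(B − A) = (1 + -3 t, -4 + 8 t) and CD as C + s(D − C) = (-4 + 6 s, -5 + 9 s). Solve the linear system for (t, s). Determinant = 75 ≠ 0, so a unique intersection of the containing lines exists. Solution: t = 13/25, s = 43/75 — both in [0, 1], so the segments cross. Intersection point: (-14/25, 4/25).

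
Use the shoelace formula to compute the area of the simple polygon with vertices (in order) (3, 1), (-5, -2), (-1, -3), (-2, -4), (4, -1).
Area = 35/2

Shoelace formula: Area = (1/2) |Σ_i (x_i · y_{i+1} − x_{i+1} · y_i)| (indices mod n). Compute each cross term:
  (3)(-2) − (-5)(1) = -1
  (-5)(-3) − (-1)(-2) = 13
  (-1)(-4) − (-2)(-3) = -2
  (-2)(-1) − (4)(-4) = 18
  (4)(1) − (3)(-1) = 7
Sum = 35, so (signed) Area = 35/2 = 35/2, |Area| = 35/2.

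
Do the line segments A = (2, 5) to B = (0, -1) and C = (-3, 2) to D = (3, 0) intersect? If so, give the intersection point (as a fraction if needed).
Yes; intersection at (3/5, 4/5) (t = 7/10 on AB, s = 3/5 on CD)

Parametrize AB as A + t(B − A) = (2 + -2 t, 5 + -6 t) and CD as C + s(D − C) = (-3 + 6 s, 2 + -2 s). Solve the linear system for (t, s). Determinant = -40 ≠ 0, so a unique intersection of the containing lines exists. Solution: t = 7/10, s = 3/5 — both in [0, 1], so the segments cross. Intersection point: (3/5, 4/5).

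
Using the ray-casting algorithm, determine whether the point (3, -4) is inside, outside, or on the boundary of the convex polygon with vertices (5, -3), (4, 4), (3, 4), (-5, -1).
The point (3, -4) lies strictly outside the polygon

Cast a horizontal ray to the right from the query point and count how many polygon edges it crosses (each edge strictly once or zero times, handled with the usual half-open convention). 
Parity of crossings → even ⇒ outside.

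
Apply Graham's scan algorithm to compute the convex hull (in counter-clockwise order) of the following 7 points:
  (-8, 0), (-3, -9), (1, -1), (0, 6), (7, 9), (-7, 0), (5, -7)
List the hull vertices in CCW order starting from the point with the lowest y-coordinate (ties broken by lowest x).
Hull (CCW) = [(-3, -9), (5, -7), (7, 9), (0, 6), (-8, 0)]

Graham scan procedure:
  1. Find the pivot p₀ = point with lowest y (tie → lowest x): (-3, -9).
  2. Sort the remaining points by polar angle around p₀.
  3. Walk through sorted points, maintaining a stack; pop the top while the last three entries make a non-left turn (cross product ≤ 0).
  4. Final stack is the convex hull in CCW order: (-3, -9), (5, -7), (7, 9), (0, 6), (-8, 0).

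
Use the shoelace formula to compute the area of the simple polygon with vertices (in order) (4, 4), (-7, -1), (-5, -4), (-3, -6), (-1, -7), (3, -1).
Area = 59

Shoelace formula: Area = (1/2) |Σ_i (x_i · y_{i+1} − x_{i+1} · y_i)| (indices mod n). Compute each cross term:
  (4)(-1) − (-7)(4) = 24
  (-7)(-4) − (-5)(-1) = 23
  (-5)(-6) − (-3)(-4) = 18
  (-3)(-7) − (-1)(-6) = 15
  (-1)(-1) − (3)(-7) = 22
  (3)(4) − (4)(-1) = 16
Sum = 118, so (signed) Area = 118/2 = 59, |Area| = 59.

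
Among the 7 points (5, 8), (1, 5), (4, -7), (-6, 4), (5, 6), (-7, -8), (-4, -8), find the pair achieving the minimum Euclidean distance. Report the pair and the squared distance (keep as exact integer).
Pair = ((5, 8), (5, 6)); squared distance = 4

Compute all C(7, 2) = 21 pairwise squared distances (x_i − x_j)² + (y_i − y_j)². The minimum is 4, attained by the pair ((5, 8), (5, 6)).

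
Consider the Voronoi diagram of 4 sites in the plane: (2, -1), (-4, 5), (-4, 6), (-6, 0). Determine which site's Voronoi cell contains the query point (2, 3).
Nearest site = (2, -1)

The Voronoi cell of site s contains exactly those query points closer to s than to any other site. Compute squared distances from q = (2, 3) to each site:
  (2 − 2)² + (-1 − 3)² = 16
  (-4 − 2)² + (5 − 3)² = 40
  (-4 − 2)² + (6 − 3)² = 45
  (-6 − 2)² + (0 − 3)² = 73
Minimum is attained by (2, -1), so q lies in its Voronoi cell.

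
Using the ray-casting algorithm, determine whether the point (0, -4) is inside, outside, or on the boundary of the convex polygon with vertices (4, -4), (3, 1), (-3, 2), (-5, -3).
The point (0, -4) lies strictly outside the polygon

Cast a horizontal ray to the right from the query point and count how many polygon edges it crosses (each edge strictly once or zero times, handled with the usual half-open convention). 
Parity of crossings → even ⇒ outside.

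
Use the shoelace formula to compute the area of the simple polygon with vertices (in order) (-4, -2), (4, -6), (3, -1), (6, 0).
Area = 20

Shoelace formula: Area = (1/2) |Σ_i (x_i · y_{i+1} − x_{i+1} · y_i)| (indices mod n). Compute each cross term:
  (-4)(-6) − (4)(-2) = 32
  (4)(-1) − (3)(-6) = 14
  (3)(0) − (6)(-1) = 6
  (6)(-2) − (-4)(0) = -12
Sum = 40, so (signed) Area = 40/2 = 20, |Area| = 20.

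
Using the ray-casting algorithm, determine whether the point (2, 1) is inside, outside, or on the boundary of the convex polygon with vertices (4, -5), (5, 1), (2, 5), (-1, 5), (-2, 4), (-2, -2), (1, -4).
The point (2, 1) lies strictly inside the polygon

Cast a horizontal ray to the right from the query point and count how many polygon edges it crosses (each edge strictly once or zero times, handled with the usual half-open convention). 
Parity of crossings → odd ⇒ inside.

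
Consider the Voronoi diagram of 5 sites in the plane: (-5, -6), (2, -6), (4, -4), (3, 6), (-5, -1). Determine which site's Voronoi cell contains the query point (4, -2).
Nearest site = (4, -4)

The Voronoi cell of site s contains exactly those query points closer to s than to any other site. Compute squared distances from q = (4, -2) to each site:
  (4 − 4)² + (-4 − -2)² = 4
  (2 − 4)² + (-6 − -2)² = 20
  (3 − 4)² + (6 − -2)² = 65
  (-5 − 4)² + (-1 − -2)² = 82
  (-5 − 4)² + (-6 − -2)² = 97
Minimum is attained by (4, -4), so q lies in its Voronoi cell.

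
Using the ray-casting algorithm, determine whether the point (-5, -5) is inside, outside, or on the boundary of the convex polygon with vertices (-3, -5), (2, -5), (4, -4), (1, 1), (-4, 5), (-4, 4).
The point (-5, -5) lies strictly outside the polygon

Cast a horizontal ray to the right from the query point and count how many polygon edges it crosses (each edge strictly once or zero times, handled with the usual half-open convention). 
Parity of crossings → even ⇒ outside.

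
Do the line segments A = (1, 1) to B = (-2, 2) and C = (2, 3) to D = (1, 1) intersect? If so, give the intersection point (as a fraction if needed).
Yes; intersection at (1, 1) (t = 0 on AB, s = 1 on CD)

Parametrize AB as A + t(B − A) = (1 + -3 t, 1 + 1 t) and CD as C + s(D − C) = (2 + -1 s, 3 + -2 s). Solve the linear system for (t, s). Determinant = -7 ≠ 0, so a unique intersection of the containing lines exists. Solution: t = 0, s = 1 — both in [0, 1], so the segments cross. Intersection point: (1, 1).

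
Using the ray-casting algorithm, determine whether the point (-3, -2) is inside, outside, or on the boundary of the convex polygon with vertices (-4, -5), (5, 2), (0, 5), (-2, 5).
The point (-3, -2) lies strictly inside the polygon

Cast a horizontal ray to the right from the query point and count how many polygon edges it crosses (each edge strictly once or zero times, handled with the usual half-open convention). 
Parity of crossings → odd ⇒ inside.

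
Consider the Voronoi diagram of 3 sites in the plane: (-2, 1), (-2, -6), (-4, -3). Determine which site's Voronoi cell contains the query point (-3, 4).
Nearest site = (-2, 1)

The Voronoi cell of site s contains exactly those query points closer to s than to any other site. Compute squared distances from q = (-3, 4) to each site:
  (-2 − -3)² + (1 − 4)² = 10
  (-4 − -3)² + (-3 − 4)² = 50
  (-2 − -3)² + (-6 − 4)² = 101
Minimum is attained by (-2, 1), so q lies in its Voronoi cell.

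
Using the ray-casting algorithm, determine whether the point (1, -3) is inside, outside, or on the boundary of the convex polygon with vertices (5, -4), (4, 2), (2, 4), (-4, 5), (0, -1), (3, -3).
The point (1, -3) lies strictly outside the polygon

Cast a horizontal ray to the right from the query point and count how many polygon edges it crosses (each edge strictly once or zero times, handled with the usual half-open convention). 
Parity of crossings → even ⇒ outside.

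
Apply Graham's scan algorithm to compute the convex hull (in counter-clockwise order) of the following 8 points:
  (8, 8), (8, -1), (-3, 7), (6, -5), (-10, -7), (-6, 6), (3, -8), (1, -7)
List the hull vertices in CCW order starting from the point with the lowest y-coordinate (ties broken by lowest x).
Hull (CCW) = [(3, -8), (6, -5), (8, -1), (8, 8), (-3, 7), (-6, 6), (-10, -7)]

Graham scan procedure:
  1. Find the pivot p₀ = point with lowest y (tie → lowest x): (3, -8).
  2. Sort the remaining points by polar angle around p₀.
  3. Walk through sorted points, maintaining a stack; pop the top while the last three entries make a non-left turn (cross product ≤ 0).
  4. Final stack is the convex hull in CCW order: (3, -8), (6, -5), (8, -1), (8, 8), (-3, 7), (-6, 6), (-10, -7).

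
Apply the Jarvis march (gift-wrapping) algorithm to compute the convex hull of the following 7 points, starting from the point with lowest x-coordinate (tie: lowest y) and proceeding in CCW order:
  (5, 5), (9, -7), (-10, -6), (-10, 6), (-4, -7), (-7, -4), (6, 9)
Hull (CCW) = [(-10, -6), (-4, -7), (9, -7), (6, 9), (-10, 6)]

Jarvis march: at each step, from the current hull vertex p, select the next vertex q as the point such that every other point lies strictly to the left of (or on) the directed line p → q. (Equivalently: for every other point r, the cross product (q − p) × (r − p) ≥ 0.)
Starting point (lowest x, tie lowest y): (-10, -6). Wrap until returning to start. Resulting hull: (-10, -6), (-4, -7), (9, -7), (6, 9), (-10, 6).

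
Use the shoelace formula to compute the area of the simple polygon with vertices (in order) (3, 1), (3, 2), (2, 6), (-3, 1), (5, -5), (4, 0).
Area = 71/2

Shoelace formula: Area = (1/2) |Σ_i (x_i · y_{i+1} − x_{i+1} · y_i)| (indices mod n). Compute each cross term:
  (3)(2) − (3)(1) = 3
  (3)(6) − (2)(2) = 14
  (2)(1) − (-3)(6) = 20
  (-3)(-5) − (5)(1) = 10
  (5)(0) − (4)(-5) = 20
  (4)(1) − (3)(0) = 4
Sum = 71, so (signed) Area = 71/2 = 71/2, |Area| = 71/2.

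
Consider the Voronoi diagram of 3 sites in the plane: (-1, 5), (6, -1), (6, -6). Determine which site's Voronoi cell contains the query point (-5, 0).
Nearest site = (-1, 5)

The Voronoi cell of site s contains exactly those query points closer to s than to any other site. Compute squared distances from q = (-5, 0) to each site:
  (-1 − -5)² + (5 − 0)² = 41
  (6 − -5)² + (-1 − 0)² = 122
  (6 − -5)² + (-6 − 0)² = 157
Minimum is attained by (-1, 5), so q lies in its Voronoi cell.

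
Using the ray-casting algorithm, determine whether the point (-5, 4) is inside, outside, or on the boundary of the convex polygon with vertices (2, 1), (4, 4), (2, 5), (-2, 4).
The point (-5, 4) lies strictly outside the polygon

Cast a horizontal ray to the right from the query point and count how many polygon edges it crosses (each edge strictly once or zero times, handled with the usual half-open convention). 
Parity of crossings → even ⇒ outside.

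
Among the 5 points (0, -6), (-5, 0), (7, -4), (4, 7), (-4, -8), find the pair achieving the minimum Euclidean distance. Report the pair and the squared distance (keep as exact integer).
Pair = ((0, -6), (-4, -8)); squared distance = 20

Compute all C(5, 2) = 10 pairwise squared distances (x_i − x_j)² + (y_i − y_j)². The minimum is 20, attained by the pair ((0, -6), (-4, -8)).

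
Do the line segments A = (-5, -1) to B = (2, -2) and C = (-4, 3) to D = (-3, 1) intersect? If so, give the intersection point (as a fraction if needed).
No (intersection of containing lines falls outside at least one segment)

Parametrize and solve: t = 6/13, s = 29/13. At least one of these is outside [0, 1], so the segments do not intersect.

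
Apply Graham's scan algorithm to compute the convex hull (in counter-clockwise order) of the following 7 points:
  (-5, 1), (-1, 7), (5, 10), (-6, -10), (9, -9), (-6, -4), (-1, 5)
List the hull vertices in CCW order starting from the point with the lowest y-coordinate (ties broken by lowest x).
Hull (CCW) = [(-6, -10), (9, -9), (5, 10), (-1, 7), (-5, 1), (-6, -4)]

Graham scan procedure:
  1. Find the pivot p₀ = point with lowest y (tie → lowest x): (-6, -10).
  2. Sort the remaining points by polar angle around p₀.
  3. Walk through sorted points, maintaining a stack; pop the top while the last three entries make a non-left turn (cross product ≤ 0).
  4. Final stack is the convex hull in CCW order: (-6, -10), (9, -9), (5, 10), (-1, 7), (-5, 1), (-6, -4).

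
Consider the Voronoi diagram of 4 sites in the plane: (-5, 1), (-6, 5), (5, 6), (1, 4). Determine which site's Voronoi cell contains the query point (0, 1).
Nearest site = (1, 4)

The Voronoi cell of site s contains exactly those query points closer to s than to any other site. Compute squared distances from q = (0, 1) to each site:
  (1 − 0)² + (4 − 1)² = 10
  (-5 − 0)² + (1 − 1)² = 25
  (5 − 0)² + (6 − 1)² = 50
  (-6 − 0)² + (5 − 1)² = 52
Minimum is attained by (1, 4), so q lies in its Voronoi cell.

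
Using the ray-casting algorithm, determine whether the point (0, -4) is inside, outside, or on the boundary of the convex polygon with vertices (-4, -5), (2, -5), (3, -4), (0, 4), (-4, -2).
The point (0, -4) lies strictly inside the polygon

Cast a horizontal ray to the right from the query point and count how many polygon edges it crosses (each edge strictly once or zero times, handled with the usual half-open convention). 
Parity of crossings → odd ⇒ inside.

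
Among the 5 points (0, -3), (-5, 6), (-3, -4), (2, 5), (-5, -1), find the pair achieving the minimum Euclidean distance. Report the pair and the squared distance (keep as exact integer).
Pair = ((0, -3), (-3, -4)); squared distance = 10

Compute all C(5, 2) = 10 pairwise squared distances (x_i − x_j)² + (y_i − y_j)². The minimum is 10, attained by the pair ((0, -3), (-3, -4)).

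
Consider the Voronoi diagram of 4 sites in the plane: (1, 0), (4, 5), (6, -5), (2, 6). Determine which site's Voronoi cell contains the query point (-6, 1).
Nearest site = (1, 0)

The Voronoi cell of site s contains exactly those query points closer to s than to any other site. Compute squared distances from q = (-6, 1) to each site:
  (1 − -6)² + (0 − 1)² = 50
  (2 − -6)² + (6 − 1)² = 89
  (4 − -6)² + (5 − 1)² = 116
  (6 − -6)² + (-5 − 1)² = 180
Minimum is attained by (1, 0), so q lies in its Voronoi cell.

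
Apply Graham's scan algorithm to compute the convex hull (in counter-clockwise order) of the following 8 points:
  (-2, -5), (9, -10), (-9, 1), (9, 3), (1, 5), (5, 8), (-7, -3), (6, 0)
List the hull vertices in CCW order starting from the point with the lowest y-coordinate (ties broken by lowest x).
Hull (CCW) = [(9, -10), (9, 3), (5, 8), (-9, 1), (-7, -3)]

Graham scan procedure:
  1. Find the pivot p₀ = point with lowest y (tie → lowest x): (9, -10).
  2. Sort the remaining points by polar angle around p₀.
  3. Walk through sorted points, maintaining a stack; pop the top while the last three entries make a non-left turn (cross product ≤ 0).
  4. Final stack is the convex hull in CCW order: (9, -10), (9, 3), (5, 8), (-9, 1), (-7, -3).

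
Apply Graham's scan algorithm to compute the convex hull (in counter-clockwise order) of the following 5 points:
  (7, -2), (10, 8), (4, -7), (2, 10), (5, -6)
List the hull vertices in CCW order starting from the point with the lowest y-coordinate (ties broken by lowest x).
Hull (CCW) = [(4, -7), (5, -6), (7, -2), (10, 8), (2, 10)]

Graham scan procedure:
  1. Find the pivot p₀ = point with lowest y (tie → lowest x): (4, -7).
  2. Sort the remaining points by polar angle around p₀.
  3. Walk through sorted points, maintaining a stack; pop the top while the last three entries make a non-left turn (cross product ≤ 0).
  4. Final stack is the convex hull in CCW order: (4, -7), (5, -6), (7, -2), (10, 8), (2, 10).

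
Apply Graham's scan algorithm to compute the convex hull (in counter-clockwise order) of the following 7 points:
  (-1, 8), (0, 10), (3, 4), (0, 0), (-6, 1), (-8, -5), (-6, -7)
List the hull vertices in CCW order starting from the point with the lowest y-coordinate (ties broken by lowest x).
Hull (CCW) = [(-6, -7), (0, 0), (3, 4), (0, 10), (-6, 1), (-8, -5)]

Graham scan procedure:
  1. Find the pivot p₀ = point with lowest y (tie → lowest x): (-6, -7).
  2. Sort the remaining points by polar angle around p₀.
  3. Walk through sorted points, maintaining a stack; pop the top while the last three entries make a non-left turn (cross product ≤ 0).
  4. Final stack is the convex hull in CCW order: (-6, -7), (0, 0), (3, 4), (0, 10), (-6, 1), (-8, -5).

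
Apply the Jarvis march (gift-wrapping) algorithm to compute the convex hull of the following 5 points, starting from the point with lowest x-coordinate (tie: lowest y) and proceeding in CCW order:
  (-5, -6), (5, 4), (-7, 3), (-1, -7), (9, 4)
Hull (CCW) = [(-7, 3), (-5, -6), (-1, -7), (9, 4), (5, 4)]

Jarvis march: at each step, from the current hull vertex p, select the next vertex q as the point such that every other point lies strictly to the left of (or on) the directed line p → q. (Equivalently: for every other point r, the cross product (q − p) × (r − p) ≥ 0.)
Starting point (lowest x, tie lowest y): (-7, 3). Wrap until returning to start. Resulting hull: (-7, 3), (-5, -6), (-1, -7), (9, 4), (5, 4).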